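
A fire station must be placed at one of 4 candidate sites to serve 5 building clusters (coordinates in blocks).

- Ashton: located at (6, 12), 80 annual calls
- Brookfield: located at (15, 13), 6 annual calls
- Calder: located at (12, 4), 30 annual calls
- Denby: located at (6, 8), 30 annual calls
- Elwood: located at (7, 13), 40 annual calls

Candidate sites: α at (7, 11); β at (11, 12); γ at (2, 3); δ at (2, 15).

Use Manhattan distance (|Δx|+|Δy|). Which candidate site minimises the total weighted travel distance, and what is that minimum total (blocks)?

Total weighted distance at each candidate:
  α (7, 11): total = 780
  β (11, 12): total = 1170
  γ (2, 3): total = 2378
  δ (2, 15): total = 1890
Minimum is at α with total 780 blocks.

α, total 780 blocks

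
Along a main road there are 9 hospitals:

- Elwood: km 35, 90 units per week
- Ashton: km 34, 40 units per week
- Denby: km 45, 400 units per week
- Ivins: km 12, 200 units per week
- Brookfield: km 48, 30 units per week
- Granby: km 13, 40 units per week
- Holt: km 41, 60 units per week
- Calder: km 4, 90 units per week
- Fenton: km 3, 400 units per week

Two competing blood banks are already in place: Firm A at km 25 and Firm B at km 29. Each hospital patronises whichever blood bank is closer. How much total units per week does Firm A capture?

730

The indifferent point is the midpoint (25+29)/2 = 27; hospitals left of it (closer to Firm A at 25) go to Firm A, those right go to Firm B.
  Fenton at 3 (w=400) → Firm A
  Calder at 4 (w=90) → Firm A
  Ivins at 12 (w=200) → Firm A
  Granby at 13 (w=40) → Firm A
  Ashton at 34 (w=40) → Firm B
  Elwood at 35 (w=90) → Firm B
  Holt at 41 (w=60) → Firm B
  Denby at 45 (w=400) → Firm B
  Brookfield at 48 (w=30) → Firm B
Firm A captures 730; Firm B captures 620.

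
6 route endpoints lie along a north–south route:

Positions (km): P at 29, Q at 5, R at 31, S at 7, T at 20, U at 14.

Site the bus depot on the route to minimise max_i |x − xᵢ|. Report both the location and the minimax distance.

The 1-center on a line is the midpoint of the two extreme points: leftmost at 5, rightmost at 31.
Optimal location = (5 + 31)/2 = 18; maximum distance = (31 − 5)/2 = 13.

location 18, max distance 13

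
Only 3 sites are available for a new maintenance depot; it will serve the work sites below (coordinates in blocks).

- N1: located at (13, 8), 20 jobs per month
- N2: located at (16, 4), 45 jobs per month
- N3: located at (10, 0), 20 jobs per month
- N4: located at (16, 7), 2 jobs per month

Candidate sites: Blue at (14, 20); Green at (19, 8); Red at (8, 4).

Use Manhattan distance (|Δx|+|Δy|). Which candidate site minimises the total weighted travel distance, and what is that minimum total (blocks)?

Total weighted distance at each candidate:
  Blue (14, 20): total = 1580
  Green (19, 8): total = 783
  Red (8, 4): total = 682
Minimum is at Red with total 682 blocks.

Red, total 682 blocks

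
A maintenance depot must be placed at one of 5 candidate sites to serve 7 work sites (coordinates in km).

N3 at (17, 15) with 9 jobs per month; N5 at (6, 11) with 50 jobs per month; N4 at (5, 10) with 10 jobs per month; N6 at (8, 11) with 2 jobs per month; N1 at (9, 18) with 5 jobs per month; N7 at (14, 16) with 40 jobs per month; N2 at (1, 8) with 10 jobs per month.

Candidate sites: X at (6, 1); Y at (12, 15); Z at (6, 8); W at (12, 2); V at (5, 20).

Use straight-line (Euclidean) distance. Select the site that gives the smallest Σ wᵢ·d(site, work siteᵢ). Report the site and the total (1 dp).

Y, total 743.9 km

Total weighted distance at each candidate:
  X (6, 1): total = 1623.5
  Y (12, 15): total = 743.9
  Z (6, 8): total = 851.7
  W (12, 2): total = 1564.6
  V (5, 20): total = 1231.5
Minimum is at Y with total 743.9 km.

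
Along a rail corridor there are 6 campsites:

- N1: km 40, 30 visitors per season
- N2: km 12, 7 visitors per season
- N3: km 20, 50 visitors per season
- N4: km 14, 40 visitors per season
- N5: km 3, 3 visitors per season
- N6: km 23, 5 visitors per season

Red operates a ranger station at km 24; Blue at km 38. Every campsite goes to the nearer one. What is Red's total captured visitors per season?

105

The indifferent point is the midpoint (24+38)/2 = 31; campsites left of it (closer to Red at 24) go to Red, those right go to Blue.
  N5 at 3 (w=3) → Red
  N2 at 12 (w=7) → Red
  N4 at 14 (w=40) → Red
  N3 at 20 (w=50) → Red
  N6 at 23 (w=5) → Red
  N1 at 40 (w=30) → Blue
Red captures 105; Blue captures 30.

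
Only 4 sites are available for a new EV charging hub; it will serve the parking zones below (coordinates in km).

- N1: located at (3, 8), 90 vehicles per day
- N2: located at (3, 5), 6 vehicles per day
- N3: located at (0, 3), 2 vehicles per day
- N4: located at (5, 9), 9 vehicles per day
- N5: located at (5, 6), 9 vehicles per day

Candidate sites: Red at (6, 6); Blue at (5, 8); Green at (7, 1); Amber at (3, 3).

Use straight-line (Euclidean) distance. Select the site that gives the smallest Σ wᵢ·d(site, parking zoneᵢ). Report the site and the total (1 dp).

Total weighted distance at each candidate:
  Red (6, 6): total = 394.4
  Blue (5, 8): total = 242.8
  Green (7, 1): total = 896.8
  Amber (3, 3): total = 557.4
Minimum is at Blue with total 242.8 km.

Blue, total 242.8 km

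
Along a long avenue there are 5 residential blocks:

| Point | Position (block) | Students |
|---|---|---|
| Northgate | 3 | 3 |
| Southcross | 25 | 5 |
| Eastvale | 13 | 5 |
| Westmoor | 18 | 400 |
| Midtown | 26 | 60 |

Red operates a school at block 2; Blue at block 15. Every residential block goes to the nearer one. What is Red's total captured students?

3

The indifferent point is the midpoint (2+15)/2 = 8.5; residential blocks left of it (closer to Red at 2) go to Red, those right go to Blue.
  Northgate at 3 (w=3) → Red
  Eastvale at 13 (w=5) → Blue
  Westmoor at 18 (w=400) → Blue
  Southcross at 25 (w=5) → Blue
  Midtown at 26 (w=60) → Blue
Red captures 3; Blue captures 470.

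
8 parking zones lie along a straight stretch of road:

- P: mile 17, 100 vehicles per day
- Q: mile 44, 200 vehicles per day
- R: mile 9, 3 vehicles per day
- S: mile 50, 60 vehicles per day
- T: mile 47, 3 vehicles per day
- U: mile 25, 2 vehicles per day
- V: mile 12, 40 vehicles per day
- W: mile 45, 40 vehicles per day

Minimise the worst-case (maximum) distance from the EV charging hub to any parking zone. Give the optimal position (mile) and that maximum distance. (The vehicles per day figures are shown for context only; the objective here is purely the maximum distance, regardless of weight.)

location 29.5, max distance 20.5

The 1-center on a line is the midpoint of the two extreme points: leftmost at 9, rightmost at 50.
Optimal location = (9 + 50)/2 = 29.5; maximum distance = (50 − 9)/2 = 20.5.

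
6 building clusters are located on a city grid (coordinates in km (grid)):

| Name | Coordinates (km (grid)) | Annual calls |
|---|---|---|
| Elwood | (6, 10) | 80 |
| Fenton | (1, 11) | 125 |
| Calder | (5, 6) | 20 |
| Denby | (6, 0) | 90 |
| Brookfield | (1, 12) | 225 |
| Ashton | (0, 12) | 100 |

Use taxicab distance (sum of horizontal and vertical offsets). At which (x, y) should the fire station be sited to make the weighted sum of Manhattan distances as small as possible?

(1, 12)

Manhattan distance separates: Σwᵢ(|x−xᵢ|+|y−yᵢ|) = Σwᵢ|x−xᵢ| + Σwᵢ|y−yᵢ|, so x and y are optimised independently as 1-D weighted medians.
Total weight W = 640; half = 320.
x-coordinate, sorted with cumulative weight:
  x=0 (Ashton, w=100) cum 100
  x=1 (Fenton, w=125) cum 225
  x=1 (Brookfield, w=225) cum 450  ← median
  x=5 (Calder, w=20) cum 470
  x=6 (Elwood, w=80) cum 550
  x=6 (Denby, w=90) cum 640
⇒ x* = 1
y-coordinate, sorted with cumulative weight:
  y=0 (Denby, w=90) cum 90
  y=6 (Calder, w=20) cum 110
  y=10 (Elwood, w=80) cum 190
  y=11 (Fenton, w=125) cum 315
  y=12 (Brookfield, w=225) cum 540  ← median
  y=12 (Ashton, w=100) cum 640
⇒ y* = 12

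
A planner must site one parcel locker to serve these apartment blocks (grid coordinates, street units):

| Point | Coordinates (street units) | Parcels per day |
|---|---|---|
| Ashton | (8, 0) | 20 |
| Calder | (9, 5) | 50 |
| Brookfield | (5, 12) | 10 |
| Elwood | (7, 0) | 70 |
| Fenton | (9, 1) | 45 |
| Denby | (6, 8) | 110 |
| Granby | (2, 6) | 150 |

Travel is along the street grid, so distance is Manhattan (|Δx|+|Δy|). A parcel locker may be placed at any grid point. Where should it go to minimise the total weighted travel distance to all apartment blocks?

Manhattan distance separates: Σwᵢ(|x−xᵢ|+|y−yᵢ|) = Σwᵢ|x−xᵢ| + Σwᵢ|y−yᵢ|, so x and y are optimised independently as 1-D weighted medians.
Total weight W = 455; half = 227.5.
x-coordinate, sorted with cumulative weight:
  x=2 (Granby, w=150) cum 150
  x=5 (Brookfield, w=10) cum 160
  x=6 (Denby, w=110) cum 270  ← median
  x=7 (Elwood, w=70) cum 340
  x=8 (Ashton, w=20) cum 360
  x=9 (Calder, w=50) cum 410
  x=9 (Fenton, w=45) cum 455
⇒ x* = 6
y-coordinate, sorted with cumulative weight:
  y=0 (Ashton, w=20) cum 20
  y=0 (Elwood, w=70) cum 90
  y=1 (Fenton, w=45) cum 135
  y=5 (Calder, w=50) cum 185
  y=6 (Granby, w=150) cum 335  ← median
  y=8 (Denby, w=110) cum 445
  y=12 (Brookfield, w=10) cum 455
⇒ y* = 6

(6, 6)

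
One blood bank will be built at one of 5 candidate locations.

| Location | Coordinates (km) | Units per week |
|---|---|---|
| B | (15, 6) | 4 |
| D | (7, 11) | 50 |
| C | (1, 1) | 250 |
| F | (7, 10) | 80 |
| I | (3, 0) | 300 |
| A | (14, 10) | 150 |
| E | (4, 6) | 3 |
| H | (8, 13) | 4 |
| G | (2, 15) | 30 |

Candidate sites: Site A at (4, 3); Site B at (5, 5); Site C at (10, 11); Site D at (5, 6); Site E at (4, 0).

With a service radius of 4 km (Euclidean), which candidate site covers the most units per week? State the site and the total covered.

Coverage radius r = 4 km; a point is covered iff (Δx)²+(Δy)² ≤ 4² = 16.
  Site A (4, 3): covers {C, I, E} → 553
  Site B (5, 5): covers {E} → 3
  Site C (10, 11): covers {D, F, H} → 134
  Site D (5, 6): covers {E} → 3
  Site E (4, 0): covers {C, I} → 550
Maximum coverage at Site A: 553 units per week.

Site A, covering 553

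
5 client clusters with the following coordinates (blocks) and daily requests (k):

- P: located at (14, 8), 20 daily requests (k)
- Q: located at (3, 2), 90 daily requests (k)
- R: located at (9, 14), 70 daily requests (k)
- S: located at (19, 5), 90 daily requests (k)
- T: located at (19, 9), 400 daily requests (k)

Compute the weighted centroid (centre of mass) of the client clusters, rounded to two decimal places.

The minimiser of Σwᵢ‖p−pᵢ‖² is the weighted centroid p* = (Σwᵢpᵢ)/(Σwᵢ).
Σwᵢ = 670.
Σwᵢxᵢ = 20·14 + 90·3 + 70·9 + 90·19 + 400·19 = 10490.
Σwᵢyᵢ = 20·8 + 90·2 + 70·14 + 90·5 + 400·9 = 5370.
x* = 10490/670 = 15.66, y* = 5370/670 = 8.01.

(15.66, 8.01)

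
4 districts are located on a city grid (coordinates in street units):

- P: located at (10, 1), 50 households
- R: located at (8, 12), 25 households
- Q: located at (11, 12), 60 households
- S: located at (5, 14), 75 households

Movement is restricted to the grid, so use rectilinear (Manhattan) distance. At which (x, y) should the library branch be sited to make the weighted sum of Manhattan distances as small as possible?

Manhattan distance separates: Σwᵢ(|x−xᵢ|+|y−yᵢ|) = Σwᵢ|x−xᵢ| + Σwᵢ|y−yᵢ|, so x and y are optimised independently as 1-D weighted medians.
Total weight W = 210; half = 105.
x-coordinate, sorted with cumulative weight:
  x=5 (S, w=75) cum 75
  x=8 (R, w=25) cum 100
  x=10 (P, w=50) cum 150  ← median
  x=11 (Q, w=60) cum 210
⇒ x* = 10
y-coordinate, sorted with cumulative weight:
  y=1 (P, w=50) cum 50
  y=12 (R, w=25) cum 75
  y=12 (Q, w=60) cum 135  ← median
  y=14 (S, w=75) cum 210
⇒ y* = 12

(10, 12)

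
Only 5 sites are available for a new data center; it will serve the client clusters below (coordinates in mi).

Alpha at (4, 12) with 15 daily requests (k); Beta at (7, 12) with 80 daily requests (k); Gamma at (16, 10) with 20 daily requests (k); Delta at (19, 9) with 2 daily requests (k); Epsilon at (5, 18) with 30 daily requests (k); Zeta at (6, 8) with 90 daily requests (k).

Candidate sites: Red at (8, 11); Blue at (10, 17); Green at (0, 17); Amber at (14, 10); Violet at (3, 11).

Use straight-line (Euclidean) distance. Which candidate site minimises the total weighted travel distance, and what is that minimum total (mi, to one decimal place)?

Total weighted distance at each candidate:
  Red (8, 11): total = 911.6
  Blue (10, 17): total = 1831.5
  Green (0, 17): total = 2301.2
  Amber (14, 10): total = 1889.0
  Violet (3, 11): total = 1244.3
Minimum is at Red with total 911.6 mi.

Red, total 911.6 mi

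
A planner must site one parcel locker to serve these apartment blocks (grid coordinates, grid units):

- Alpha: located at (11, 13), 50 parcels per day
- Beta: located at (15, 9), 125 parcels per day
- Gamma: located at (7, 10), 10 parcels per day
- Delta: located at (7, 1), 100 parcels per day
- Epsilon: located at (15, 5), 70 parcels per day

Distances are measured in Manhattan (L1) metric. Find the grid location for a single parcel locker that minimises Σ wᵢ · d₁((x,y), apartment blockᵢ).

Manhattan distance separates: Σwᵢ(|x−xᵢ|+|y−yᵢ|) = Σwᵢ|x−xᵢ| + Σwᵢ|y−yᵢ|, so x and y are optimised independently as 1-D weighted medians.
Total weight W = 355; half = 177.5.
x-coordinate, sorted with cumulative weight:
  x=7 (Gamma, w=10) cum 10
  x=7 (Delta, w=100) cum 110
  x=11 (Alpha, w=50) cum 160
  x=15 (Beta, w=125) cum 285  ← median
  x=15 (Epsilon, w=70) cum 355
⇒ x* = 15
y-coordinate, sorted with cumulative weight:
  y=1 (Delta, w=100) cum 100
  y=5 (Epsilon, w=70) cum 170
  y=9 (Beta, w=125) cum 295  ← median
  y=10 (Gamma, w=10) cum 305
  y=13 (Alpha, w=50) cum 355
⇒ y* = 9

(15, 9)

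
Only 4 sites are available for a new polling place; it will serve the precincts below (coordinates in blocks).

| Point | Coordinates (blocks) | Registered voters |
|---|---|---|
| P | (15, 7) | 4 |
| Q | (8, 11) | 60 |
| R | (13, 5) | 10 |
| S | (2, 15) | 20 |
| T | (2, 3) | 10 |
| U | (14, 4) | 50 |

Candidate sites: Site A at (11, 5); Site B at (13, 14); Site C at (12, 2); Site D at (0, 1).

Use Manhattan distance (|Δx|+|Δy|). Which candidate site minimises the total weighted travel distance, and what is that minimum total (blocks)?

Site A, total 1274 blocks

Total weighted distance at each candidate:
  Site A (11, 5): total = 1274
  Site B (13, 14): total = 1616
  Site C (12, 2): total = 1622
  Site D (0, 1): total = 2544
Minimum is at Site A with total 1274 blocks.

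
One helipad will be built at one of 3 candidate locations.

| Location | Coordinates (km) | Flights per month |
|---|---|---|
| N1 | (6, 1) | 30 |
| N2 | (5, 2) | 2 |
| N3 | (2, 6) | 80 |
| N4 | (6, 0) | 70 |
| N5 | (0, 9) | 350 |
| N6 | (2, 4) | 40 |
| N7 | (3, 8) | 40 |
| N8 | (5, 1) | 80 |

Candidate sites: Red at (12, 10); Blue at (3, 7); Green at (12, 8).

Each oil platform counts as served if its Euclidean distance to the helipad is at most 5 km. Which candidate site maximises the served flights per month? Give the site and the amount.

Coverage radius r = 5 km; a point is covered iff (Δx)²+(Δy)² ≤ 5² = 25.
  Red (12, 10): covers {none} → 0
  Blue (3, 7): covers {N3, N5, N6, N7} → 510
  Green (12, 8): covers {none} → 0
Maximum coverage at Blue: 510 flights per month.

Blue, covering 510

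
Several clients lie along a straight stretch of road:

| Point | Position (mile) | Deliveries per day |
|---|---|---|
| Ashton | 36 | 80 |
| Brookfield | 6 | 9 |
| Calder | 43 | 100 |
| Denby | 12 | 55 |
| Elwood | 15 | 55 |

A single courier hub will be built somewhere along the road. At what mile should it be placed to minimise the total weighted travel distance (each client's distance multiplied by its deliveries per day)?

x = 36

For a sum of weighted absolute distances on a line, the optimum is the weighted median (not the mean). Total weight W = 299; half-weight = 149.5.
Sort by position and accumulate weight:
  mile 6 (Brookfield, w=9) → cum 9
  mile 12 (Denby, w=55) → cum 64
  mile 15 (Elwood, w=55) → cum 119
  mile 36 (Ashton, w=80) → cum 199  ≥ 149.5 → median here
  mile 43 (Calder, w=100) → cum 299
Optimal location: mile 36.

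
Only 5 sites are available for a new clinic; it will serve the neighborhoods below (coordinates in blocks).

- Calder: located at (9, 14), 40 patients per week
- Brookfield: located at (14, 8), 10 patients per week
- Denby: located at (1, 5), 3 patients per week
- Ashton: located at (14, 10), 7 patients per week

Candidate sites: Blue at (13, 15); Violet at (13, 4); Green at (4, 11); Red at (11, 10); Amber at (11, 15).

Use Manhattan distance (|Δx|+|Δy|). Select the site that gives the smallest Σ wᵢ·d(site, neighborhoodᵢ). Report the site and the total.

Total weighted distance at each candidate:
  Blue (13, 15): total = 388
  Violet (13, 4): total = 698
  Green (4, 11): total = 554
  Red (11, 10): total = 356
  Amber (11, 15): total = 336
Minimum is at Amber with total 336 blocks.

Amber, total 336 blocks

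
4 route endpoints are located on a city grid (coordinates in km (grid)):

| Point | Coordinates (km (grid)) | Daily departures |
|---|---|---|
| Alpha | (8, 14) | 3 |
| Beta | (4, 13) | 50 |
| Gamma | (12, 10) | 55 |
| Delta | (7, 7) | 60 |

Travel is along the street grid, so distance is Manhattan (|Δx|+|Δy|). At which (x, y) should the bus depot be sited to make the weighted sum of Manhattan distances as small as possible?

(7, 10)

Manhattan distance separates: Σwᵢ(|x−xᵢ|+|y−yᵢ|) = Σwᵢ|x−xᵢ| + Σwᵢ|y−yᵢ|, so x and y are optimised independently as 1-D weighted medians.
Total weight W = 168; half = 84.
x-coordinate, sorted with cumulative weight:
  x=4 (Beta, w=50) cum 50
  x=7 (Delta, w=60) cum 110  ← median
  x=8 (Alpha, w=3) cum 113
  x=12 (Gamma, w=55) cum 168
⇒ x* = 7
y-coordinate, sorted with cumulative weight:
  y=7 (Delta, w=60) cum 60
  y=10 (Gamma, w=55) cum 115  ← median
  y=13 (Beta, w=50) cum 165
  y=14 (Alpha, w=3) cum 168
⇒ y* = 10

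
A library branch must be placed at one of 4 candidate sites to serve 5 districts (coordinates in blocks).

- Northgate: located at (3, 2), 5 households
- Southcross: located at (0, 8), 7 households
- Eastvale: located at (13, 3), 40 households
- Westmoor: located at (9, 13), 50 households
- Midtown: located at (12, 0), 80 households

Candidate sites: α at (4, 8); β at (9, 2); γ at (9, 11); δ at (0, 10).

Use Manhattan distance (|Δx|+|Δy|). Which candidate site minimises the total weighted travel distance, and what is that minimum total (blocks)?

Total weighted distance at each candidate:
  α (4, 8): total = 2403
  β (9, 2): total = 1285
  γ (9, 11): total = 1859
  δ (0, 10): total = 3229
Minimum is at β with total 1285 blocks.

β, total 1285 blocks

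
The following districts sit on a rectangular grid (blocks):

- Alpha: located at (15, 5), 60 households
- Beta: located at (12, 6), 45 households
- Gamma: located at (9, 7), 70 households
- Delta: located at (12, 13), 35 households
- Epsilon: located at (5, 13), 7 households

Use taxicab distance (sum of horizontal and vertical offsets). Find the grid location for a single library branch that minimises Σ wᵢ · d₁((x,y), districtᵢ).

(12, 7)

Manhattan distance separates: Σwᵢ(|x−xᵢ|+|y−yᵢ|) = Σwᵢ|x−xᵢ| + Σwᵢ|y−yᵢ|, so x and y are optimised independently as 1-D weighted medians.
Total weight W = 217; half = 108.5.
x-coordinate, sorted with cumulative weight:
  x=5 (Epsilon, w=7) cum 7
  x=9 (Gamma, w=70) cum 77
  x=12 (Beta, w=45) cum 122  ← median
  x=12 (Delta, w=35) cum 157
  x=15 (Alpha, w=60) cum 217
⇒ x* = 12
y-coordinate, sorted with cumulative weight:
  y=5 (Alpha, w=60) cum 60
  y=6 (Beta, w=45) cum 105
  y=7 (Gamma, w=70) cum 175  ← median
  y=13 (Delta, w=35) cum 210
  y=13 (Epsilon, w=7) cum 217
⇒ y* = 7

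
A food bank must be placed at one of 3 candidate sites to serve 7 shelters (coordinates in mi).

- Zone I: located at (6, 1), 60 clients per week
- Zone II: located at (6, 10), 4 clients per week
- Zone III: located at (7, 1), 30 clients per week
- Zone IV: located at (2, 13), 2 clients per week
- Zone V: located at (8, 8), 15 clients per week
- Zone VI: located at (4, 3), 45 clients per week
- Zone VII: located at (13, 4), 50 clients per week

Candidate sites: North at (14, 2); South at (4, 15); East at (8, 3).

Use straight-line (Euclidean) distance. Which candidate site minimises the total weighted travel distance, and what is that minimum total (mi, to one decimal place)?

East, total 799.2 mi

Total weighted distance at each candidate:
  North (14, 2): total = 1465.0
  South (4, 15): total = 2676.8
  East (8, 3): total = 799.2
Minimum is at East with total 799.2 mi.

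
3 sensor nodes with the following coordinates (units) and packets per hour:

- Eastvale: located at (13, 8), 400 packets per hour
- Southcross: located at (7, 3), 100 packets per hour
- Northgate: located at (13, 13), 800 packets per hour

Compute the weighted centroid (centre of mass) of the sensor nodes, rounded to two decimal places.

The minimiser of Σwᵢ‖p−pᵢ‖² is the weighted centroid p* = (Σwᵢpᵢ)/(Σwᵢ).
Σwᵢ = 1300.
Σwᵢxᵢ = 400·13 + 100·7 + 800·13 = 16300.
Σwᵢyᵢ = 400·8 + 100·3 + 800·13 = 13900.
x* = 16300/1300 = 12.54, y* = 13900/1300 = 10.69.

(12.54, 10.69)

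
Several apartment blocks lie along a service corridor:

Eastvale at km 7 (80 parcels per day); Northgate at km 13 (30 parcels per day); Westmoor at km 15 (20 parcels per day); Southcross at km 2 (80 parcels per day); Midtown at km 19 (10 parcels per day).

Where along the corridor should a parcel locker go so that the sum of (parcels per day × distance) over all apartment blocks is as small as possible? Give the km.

For a sum of weighted absolute distances on a line, the optimum is the weighted median (not the mean). Total weight W = 220; half-weight = 110.
Sort by position and accumulate weight:
  km 2 (Southcross, w=80) → cum 80
  km 7 (Eastvale, w=80) → cum 160  ≥ 110 → median here
  km 13 (Northgate, w=30) → cum 190
  km 15 (Westmoor, w=20) → cum 210
  km 19 (Midtown, w=10) → cum 220
Optimal location: km 7.

x = 7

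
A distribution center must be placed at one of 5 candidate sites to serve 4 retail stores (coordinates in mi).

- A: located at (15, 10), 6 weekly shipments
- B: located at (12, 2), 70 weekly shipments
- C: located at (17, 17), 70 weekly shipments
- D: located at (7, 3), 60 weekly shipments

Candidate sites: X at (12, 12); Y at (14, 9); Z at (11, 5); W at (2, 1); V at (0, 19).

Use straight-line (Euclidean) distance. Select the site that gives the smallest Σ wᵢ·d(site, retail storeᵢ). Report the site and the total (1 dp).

Z, total 1467.3 mi

Total weighted distance at each candidate:
  X (12, 12): total = 1834.3
  Y (14, 9): total = 1669.3
  Z (11, 5): total = 1467.3
  W (2, 1): total = 2656.7
  V (0, 19): total = 3807.6
Minimum is at Z with total 1467.3 mi.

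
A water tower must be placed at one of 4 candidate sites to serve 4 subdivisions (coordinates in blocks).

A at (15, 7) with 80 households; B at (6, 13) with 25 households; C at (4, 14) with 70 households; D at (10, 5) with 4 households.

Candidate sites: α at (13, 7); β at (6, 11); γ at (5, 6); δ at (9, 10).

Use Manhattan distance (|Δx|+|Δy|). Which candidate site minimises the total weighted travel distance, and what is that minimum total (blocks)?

β, total 1480 blocks

Total weighted distance at each candidate:
  α (13, 7): total = 1625
  β (6, 11): total = 1480
  γ (5, 6): total = 1734
  δ (9, 10): total = 1524
Minimum is at β with total 1480 blocks.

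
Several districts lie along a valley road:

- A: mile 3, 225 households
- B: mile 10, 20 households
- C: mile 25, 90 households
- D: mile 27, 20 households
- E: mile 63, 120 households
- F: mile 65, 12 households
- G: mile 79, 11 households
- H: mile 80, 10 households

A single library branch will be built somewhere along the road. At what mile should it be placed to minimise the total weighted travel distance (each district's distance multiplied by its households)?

For a sum of weighted absolute distances on a line, the optimum is the weighted median (not the mean). Total weight W = 508; half-weight = 254.
Sort by position and accumulate weight:
  mile 3 (A, w=225) → cum 225
  mile 10 (B, w=20) → cum 245
  mile 25 (C, w=90) → cum 335  ≥ 254 → median here
  mile 27 (D, w=20) → cum 355
  mile 63 (E, w=120) → cum 475
  mile 65 (F, w=12) → cum 487
  mile 79 (G, w=11) → cum 498
  mile 80 (H, w=10) → cum 508
Optimal location: mile 25.

x = 25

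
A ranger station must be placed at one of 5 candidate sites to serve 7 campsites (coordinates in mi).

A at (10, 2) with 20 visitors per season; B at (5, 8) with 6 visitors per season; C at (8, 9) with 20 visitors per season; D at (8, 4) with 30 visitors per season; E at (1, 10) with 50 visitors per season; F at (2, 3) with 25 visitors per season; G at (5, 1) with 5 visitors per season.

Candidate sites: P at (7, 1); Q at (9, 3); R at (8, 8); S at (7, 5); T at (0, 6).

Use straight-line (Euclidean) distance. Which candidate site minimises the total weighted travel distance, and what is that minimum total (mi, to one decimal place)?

S, total 778.9 mi

Total weighted distance at each candidate:
  P (7, 1): total = 1048.5
  Q (9, 3): total = 959.7
  R (8, 8): total = 881.8
  S (7, 5): total = 778.9
  T (0, 6): total = 997.6
Minimum is at S with total 778.9 mi.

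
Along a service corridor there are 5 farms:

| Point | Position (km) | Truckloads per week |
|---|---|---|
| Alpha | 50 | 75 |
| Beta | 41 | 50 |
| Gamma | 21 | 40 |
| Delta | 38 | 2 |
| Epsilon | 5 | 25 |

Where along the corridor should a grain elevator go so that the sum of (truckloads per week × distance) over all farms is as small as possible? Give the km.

x = 41

For a sum of weighted absolute distances on a line, the optimum is the weighted median (not the mean). Total weight W = 192; half-weight = 96.
Sort by position and accumulate weight:
  km 5 (Epsilon, w=25) → cum 25
  km 21 (Gamma, w=40) → cum 65
  km 38 (Delta, w=2) → cum 67
  km 41 (Beta, w=50) → cum 117  ≥ 96 → median here
  km 50 (Alpha, w=75) → cum 192
Optimal location: km 41.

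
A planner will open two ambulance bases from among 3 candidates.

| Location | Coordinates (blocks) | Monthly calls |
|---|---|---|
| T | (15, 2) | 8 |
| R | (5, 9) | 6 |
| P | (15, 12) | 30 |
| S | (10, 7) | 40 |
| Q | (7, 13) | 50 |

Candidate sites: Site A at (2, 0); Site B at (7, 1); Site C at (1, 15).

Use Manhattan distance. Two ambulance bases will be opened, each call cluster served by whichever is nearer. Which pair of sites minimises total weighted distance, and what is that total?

{Site B, Site C}, total 1402

Evaluate every pair (each demand assigned to the nearer of the two):
  {Site B, Site C}: total = 1402
  {Site A, Site B}: total = 1662
  {Site A, Site C}: total = 1690
Best pair: {Site B, Site C} with total 1402.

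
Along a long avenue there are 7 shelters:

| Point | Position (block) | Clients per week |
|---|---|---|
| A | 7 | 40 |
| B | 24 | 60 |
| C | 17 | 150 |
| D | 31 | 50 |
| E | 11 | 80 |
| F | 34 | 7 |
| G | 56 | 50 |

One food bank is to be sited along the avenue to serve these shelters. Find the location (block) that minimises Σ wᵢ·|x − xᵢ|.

x = 17

For a sum of weighted absolute distances on a line, the optimum is the weighted median (not the mean). Total weight W = 437; half-weight = 218.5.
Sort by position and accumulate weight:
  block 7 (A, w=40) → cum 40
  block 11 (E, w=80) → cum 120
  block 17 (C, w=150) → cum 270  ≥ 218.5 → median here
  block 24 (B, w=60) → cum 330
  block 31 (D, w=50) → cum 380
  block 34 (F, w=7) → cum 387
  block 56 (G, w=50) → cum 437
Optimal location: block 17.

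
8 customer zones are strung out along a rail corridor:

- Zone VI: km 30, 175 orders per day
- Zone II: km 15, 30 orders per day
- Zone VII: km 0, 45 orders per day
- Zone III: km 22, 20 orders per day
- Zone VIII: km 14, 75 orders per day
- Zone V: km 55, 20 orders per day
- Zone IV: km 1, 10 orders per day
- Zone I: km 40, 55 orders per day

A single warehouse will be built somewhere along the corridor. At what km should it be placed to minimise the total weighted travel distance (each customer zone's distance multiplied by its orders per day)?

For a sum of weighted absolute distances on a line, the optimum is the weighted median (not the mean). Total weight W = 430; half-weight = 215.
Sort by position and accumulate weight:
  km 0 (Zone VII, w=45) → cum 45
  km 1 (Zone IV, w=10) → cum 55
  km 14 (Zone VIII, w=75) → cum 130
  km 15 (Zone II, w=30) → cum 160
  km 22 (Zone III, w=20) → cum 180
  km 30 (Zone VI, w=175) → cum 355  ≥ 215 → median here
  km 40 (Zone I, w=55) → cum 410
  km 55 (Zone V, w=20) → cum 430
Optimal location: km 30.

x = 30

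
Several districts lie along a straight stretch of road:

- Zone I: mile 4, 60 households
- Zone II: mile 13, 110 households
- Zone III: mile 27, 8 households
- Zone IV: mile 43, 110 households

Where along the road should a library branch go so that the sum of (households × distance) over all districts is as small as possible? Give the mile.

x = 13

For a sum of weighted absolute distances on a line, the optimum is the weighted median (not the mean). Total weight W = 288; half-weight = 144.
Sort by position and accumulate weight:
  mile 4 (Zone I, w=60) → cum 60
  mile 13 (Zone II, w=110) → cum 170  ≥ 144 → median here
  mile 27 (Zone III, w=8) → cum 178
  mile 43 (Zone IV, w=110) → cum 288
Optimal location: mile 13.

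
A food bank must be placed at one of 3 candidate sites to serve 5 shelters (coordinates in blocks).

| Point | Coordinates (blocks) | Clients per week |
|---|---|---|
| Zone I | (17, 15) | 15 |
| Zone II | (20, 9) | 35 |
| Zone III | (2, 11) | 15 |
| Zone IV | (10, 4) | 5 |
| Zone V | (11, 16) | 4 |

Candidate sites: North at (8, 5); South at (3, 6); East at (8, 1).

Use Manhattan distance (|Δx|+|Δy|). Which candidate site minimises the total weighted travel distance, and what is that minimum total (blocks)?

North, total 1096 blocks

Total weighted distance at each candidate:
  North (8, 5): total = 1096
  South (3, 6): total = 1252
  East (8, 1): total = 1382
Minimum is at North with total 1096 blocks.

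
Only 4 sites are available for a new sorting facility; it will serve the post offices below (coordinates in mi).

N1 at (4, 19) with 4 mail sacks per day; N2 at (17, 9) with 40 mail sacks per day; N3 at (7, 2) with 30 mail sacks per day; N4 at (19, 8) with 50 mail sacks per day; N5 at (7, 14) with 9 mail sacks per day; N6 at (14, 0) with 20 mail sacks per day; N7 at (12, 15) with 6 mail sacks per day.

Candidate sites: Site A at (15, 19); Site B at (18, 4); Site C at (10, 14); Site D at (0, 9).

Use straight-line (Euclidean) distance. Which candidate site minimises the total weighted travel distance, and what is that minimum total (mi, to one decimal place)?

Site B, total 1149.7 mi

Total weighted distance at each candidate:
  Site A (15, 19): total = 2096.2
  Site B (18, 4): total = 1149.7
  Site C (10, 14): total = 1618.9
  Site D (0, 9): total = 2462.2
Minimum is at Site B with total 1149.7 mi.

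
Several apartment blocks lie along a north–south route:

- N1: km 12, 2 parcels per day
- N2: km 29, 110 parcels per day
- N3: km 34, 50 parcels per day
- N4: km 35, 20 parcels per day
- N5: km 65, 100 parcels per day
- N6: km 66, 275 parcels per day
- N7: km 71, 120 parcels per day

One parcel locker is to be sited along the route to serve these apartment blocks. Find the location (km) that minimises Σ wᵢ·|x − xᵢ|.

For a sum of weighted absolute distances on a line, the optimum is the weighted median (not the mean). Total weight W = 677; half-weight = 338.5.
Sort by position and accumulate weight:
  km 12 (N1, w=2) → cum 2
  km 29 (N2, w=110) → cum 112
  km 34 (N3, w=50) → cum 162
  km 35 (N4, w=20) → cum 182
  km 65 (N5, w=100) → cum 282
  km 66 (N6, w=275) → cum 557  ≥ 338.5 → median here
  km 71 (N7, w=120) → cum 677
Optimal location: km 66.

x = 66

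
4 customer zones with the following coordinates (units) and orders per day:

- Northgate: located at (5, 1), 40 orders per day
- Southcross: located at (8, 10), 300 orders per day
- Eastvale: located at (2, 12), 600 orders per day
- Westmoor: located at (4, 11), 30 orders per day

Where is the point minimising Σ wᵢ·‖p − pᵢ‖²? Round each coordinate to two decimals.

The minimiser of Σwᵢ‖p−pᵢ‖² is the weighted centroid p* = (Σwᵢpᵢ)/(Σwᵢ).
Σwᵢ = 970.
Σwᵢxᵢ = 40·5 + 300·8 + 600·2 + 30·4 = 3920.
Σwᵢyᵢ = 40·1 + 300·10 + 600·12 + 30·11 = 10570.
x* = 3920/970 = 4.04, y* = 10570/970 = 10.90.

(4.04, 10.90)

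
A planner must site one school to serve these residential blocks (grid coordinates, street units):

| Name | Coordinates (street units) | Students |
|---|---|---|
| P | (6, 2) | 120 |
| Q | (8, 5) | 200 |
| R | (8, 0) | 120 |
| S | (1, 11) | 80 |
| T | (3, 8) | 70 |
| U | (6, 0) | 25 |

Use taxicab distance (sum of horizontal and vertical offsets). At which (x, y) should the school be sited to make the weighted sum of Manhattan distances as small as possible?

(8, 5)

Manhattan distance separates: Σwᵢ(|x−xᵢ|+|y−yᵢ|) = Σwᵢ|x−xᵢ| + Σwᵢ|y−yᵢ|, so x and y are optimised independently as 1-D weighted medians.
Total weight W = 615; half = 307.5.
x-coordinate, sorted with cumulative weight:
  x=1 (S, w=80) cum 80
  x=3 (T, w=70) cum 150
  x=6 (P, w=120) cum 270
  x=6 (U, w=25) cum 295
  x=8 (Q, w=200) cum 495  ← median
  x=8 (R, w=120) cum 615
⇒ x* = 8
y-coordinate, sorted with cumulative weight:
  y=0 (R, w=120) cum 120
  y=0 (U, w=25) cum 145
  y=2 (P, w=120) cum 265
  y=5 (Q, w=200) cum 465  ← median
  y=8 (T, w=70) cum 535
  y=11 (S, w=80) cum 615
⇒ y* = 5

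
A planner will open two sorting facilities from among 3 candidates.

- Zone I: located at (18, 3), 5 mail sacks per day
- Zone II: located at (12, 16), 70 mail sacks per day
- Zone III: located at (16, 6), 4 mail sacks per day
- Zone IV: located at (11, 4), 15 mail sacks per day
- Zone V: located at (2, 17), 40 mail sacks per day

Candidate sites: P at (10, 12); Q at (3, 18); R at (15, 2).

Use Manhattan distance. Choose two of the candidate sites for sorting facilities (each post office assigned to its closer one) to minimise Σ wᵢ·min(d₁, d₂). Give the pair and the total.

Evaluate every pair (each demand assigned to the nearer of the two):
  {P, Q}: total = 768
  {Q, R}: total = 980
  {P, R}: total = 1070
Best pair: {P, Q} with total 768.

{P, Q}, total 768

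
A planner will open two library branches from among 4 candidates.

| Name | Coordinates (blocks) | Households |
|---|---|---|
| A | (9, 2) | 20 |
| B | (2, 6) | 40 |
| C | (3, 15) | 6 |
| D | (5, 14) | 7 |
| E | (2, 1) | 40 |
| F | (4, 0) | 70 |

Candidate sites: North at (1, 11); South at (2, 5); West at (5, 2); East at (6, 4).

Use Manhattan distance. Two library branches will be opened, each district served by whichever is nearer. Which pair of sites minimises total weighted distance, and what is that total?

Evaluate every pair (each demand assigned to the nearer of the two):
  {South, West}: total = 640
  {North, West}: total = 775
  {West, East}: total = 851
  {South, East}: total = 863
  {North, South}: total = 975
  {North, East}: total = 1125
Best pair: {South, West} with total 640.

{South, West}, total 640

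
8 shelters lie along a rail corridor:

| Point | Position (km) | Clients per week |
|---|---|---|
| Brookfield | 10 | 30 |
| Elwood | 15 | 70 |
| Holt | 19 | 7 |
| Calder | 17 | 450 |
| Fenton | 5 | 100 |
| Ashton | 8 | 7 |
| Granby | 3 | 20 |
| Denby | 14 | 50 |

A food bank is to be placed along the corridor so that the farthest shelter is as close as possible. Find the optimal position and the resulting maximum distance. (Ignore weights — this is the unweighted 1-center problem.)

location 11, max distance 8

The 1-center on a line is the midpoint of the two extreme points: leftmost at 3, rightmost at 19.
Optimal location = (3 + 19)/2 = 11; maximum distance = (19 − 3)/2 = 8.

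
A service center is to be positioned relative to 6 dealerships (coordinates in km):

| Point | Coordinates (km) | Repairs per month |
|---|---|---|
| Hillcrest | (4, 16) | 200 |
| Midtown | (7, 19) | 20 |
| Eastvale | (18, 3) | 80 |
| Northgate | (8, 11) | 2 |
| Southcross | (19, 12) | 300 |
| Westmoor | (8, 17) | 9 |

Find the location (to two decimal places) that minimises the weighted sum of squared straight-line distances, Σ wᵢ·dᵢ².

(13.37, 12.43)

The minimiser of Σwᵢ‖p−pᵢ‖² is the weighted centroid p* = (Σwᵢpᵢ)/(Σwᵢ).
Σwᵢ = 611.
Σwᵢxᵢ = 200·4 + 20·7 + 80·18 + 2·8 + 300·19 + 9·8 = 8168.
Σwᵢyᵢ = 200·16 + 20·19 + 80·3 + 2·11 + 300·12 + 9·17 = 7595.
x* = 8168/611 = 13.37, y* = 7595/611 = 12.43.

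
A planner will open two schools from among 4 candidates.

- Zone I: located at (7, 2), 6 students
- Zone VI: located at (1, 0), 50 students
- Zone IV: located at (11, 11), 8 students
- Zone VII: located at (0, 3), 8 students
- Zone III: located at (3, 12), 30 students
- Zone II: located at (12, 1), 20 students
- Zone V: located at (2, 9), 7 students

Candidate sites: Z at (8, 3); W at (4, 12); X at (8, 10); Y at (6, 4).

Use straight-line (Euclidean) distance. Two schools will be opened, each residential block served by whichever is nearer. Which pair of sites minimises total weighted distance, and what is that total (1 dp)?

{W, Y}, total 628.2

Evaluate every pair (each demand assigned to the nearer of the two):
  {W, Y}: total = 628.2
  {Z, W}: total = 654.5
  {X, Y}: total = 745.8
  {Z, X}: total = 772.1
  {Z, Y}: total = 836.2
  {W, X}: total = 1015.0
Best pair: {W, Y} with total 628.2.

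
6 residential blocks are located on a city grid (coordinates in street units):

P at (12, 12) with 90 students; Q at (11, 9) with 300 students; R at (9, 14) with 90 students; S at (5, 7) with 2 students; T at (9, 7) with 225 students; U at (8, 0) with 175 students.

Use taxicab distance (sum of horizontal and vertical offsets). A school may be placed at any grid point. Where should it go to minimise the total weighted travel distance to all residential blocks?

(9, 9)

Manhattan distance separates: Σwᵢ(|x−xᵢ|+|y−yᵢ|) = Σwᵢ|x−xᵢ| + Σwᵢ|y−yᵢ|, so x and y are optimised independently as 1-D weighted medians.
Total weight W = 882; half = 441.
x-coordinate, sorted with cumulative weight:
  x=5 (S, w=2) cum 2
  x=8 (U, w=175) cum 177
  x=9 (R, w=90) cum 267
  x=9 (T, w=225) cum 492  ← median
  x=11 (Q, w=300) cum 792
  x=12 (P, w=90) cum 882
⇒ x* = 9
y-coordinate, sorted with cumulative weight:
  y=0 (U, w=175) cum 175
  y=7 (S, w=2) cum 177
  y=7 (T, w=225) cum 402
  y=9 (Q, w=300) cum 702  ← median
  y=12 (P, w=90) cum 792
  y=14 (R, w=90) cum 882
⇒ y* = 9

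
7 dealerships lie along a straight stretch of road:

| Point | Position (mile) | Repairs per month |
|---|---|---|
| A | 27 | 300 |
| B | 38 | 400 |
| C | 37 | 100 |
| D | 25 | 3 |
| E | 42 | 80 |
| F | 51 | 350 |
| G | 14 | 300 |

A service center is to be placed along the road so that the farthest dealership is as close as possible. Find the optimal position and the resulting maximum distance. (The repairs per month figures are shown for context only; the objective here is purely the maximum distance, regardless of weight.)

location 32.5, max distance 18.5

The 1-center on a line is the midpoint of the two extreme points: leftmost at 14, rightmost at 51.
Optimal location = (14 + 51)/2 = 32.5; maximum distance = (51 − 14)/2 = 18.5.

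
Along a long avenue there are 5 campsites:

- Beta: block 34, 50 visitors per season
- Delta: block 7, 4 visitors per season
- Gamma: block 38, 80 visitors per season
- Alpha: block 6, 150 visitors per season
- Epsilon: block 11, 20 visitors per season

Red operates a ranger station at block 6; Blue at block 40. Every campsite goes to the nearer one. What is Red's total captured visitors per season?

The indifferent point is the midpoint (6+40)/2 = 23; campsites left of it (closer to Red at 6) go to Red, those right go to Blue.
  Alpha at 6 (w=150) → Red
  Delta at 7 (w=4) → Red
  Epsilon at 11 (w=20) → Red
  Beta at 34 (w=50) → Blue
  Gamma at 38 (w=80) → Blue
Red captures 174; Blue captures 130.

174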